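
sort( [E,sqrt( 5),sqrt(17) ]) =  [sqrt( 5) , E , sqrt(17) ]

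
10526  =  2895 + 7631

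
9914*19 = 188366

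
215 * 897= 192855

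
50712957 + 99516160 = 150229117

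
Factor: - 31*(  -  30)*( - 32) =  - 2^6 * 3^1*5^1*31^1 = - 29760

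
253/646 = 253/646 =0.39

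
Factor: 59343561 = 3^2*6593729^1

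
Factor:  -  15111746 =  - 2^1*13^1 * 359^1*1619^1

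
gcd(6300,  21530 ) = 10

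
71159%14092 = 699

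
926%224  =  30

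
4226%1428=1370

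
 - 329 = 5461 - 5790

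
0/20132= 0 = 0.00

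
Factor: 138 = 2^1*3^1*23^1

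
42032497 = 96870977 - 54838480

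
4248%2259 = 1989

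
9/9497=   9/9497 = 0.00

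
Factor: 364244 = 2^2*41^1*2221^1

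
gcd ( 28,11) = 1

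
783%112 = 111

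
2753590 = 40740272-37986682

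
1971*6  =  11826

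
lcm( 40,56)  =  280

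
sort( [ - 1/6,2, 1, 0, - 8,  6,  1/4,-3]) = [-8, - 3,-1/6,  0,1/4, 1,  2,6] 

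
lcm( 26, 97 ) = 2522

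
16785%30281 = 16785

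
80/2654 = 40/1327 = 0.03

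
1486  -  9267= - 7781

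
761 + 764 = 1525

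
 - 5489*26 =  - 142714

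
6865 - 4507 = 2358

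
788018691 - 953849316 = -165830625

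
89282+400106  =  489388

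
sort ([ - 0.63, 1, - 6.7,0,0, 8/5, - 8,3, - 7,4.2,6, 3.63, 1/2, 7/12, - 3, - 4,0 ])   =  [ - 8, - 7 ,-6.7, - 4, - 3,  -  0.63, 0,0,0,1/2, 7/12,1,8/5,3,3.63,4.2,6]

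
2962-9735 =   -  6773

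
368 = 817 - 449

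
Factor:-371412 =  -2^2*3^3*19^1*181^1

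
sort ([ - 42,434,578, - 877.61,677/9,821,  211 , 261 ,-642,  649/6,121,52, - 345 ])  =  [ - 877.61, - 642,-345,-42, 52,677/9,649/6,121,  211 , 261, 434,578,821]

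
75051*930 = 69797430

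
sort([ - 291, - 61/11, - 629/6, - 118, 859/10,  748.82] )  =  [ - 291, - 118, - 629/6, - 61/11,859/10,748.82]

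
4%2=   0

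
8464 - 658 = 7806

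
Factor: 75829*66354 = 2^1*3^1*13^1*19^1*307^1  *  11059^1 = 5031557466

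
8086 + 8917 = 17003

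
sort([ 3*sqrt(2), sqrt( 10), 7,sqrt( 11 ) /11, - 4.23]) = [  -  4.23, sqrt( 11 ) /11,sqrt( 10),3*sqrt( 2 ),  7 ]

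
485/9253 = 485/9253 = 0.05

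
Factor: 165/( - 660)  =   - 2^ ( - 2)=- 1/4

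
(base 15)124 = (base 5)2014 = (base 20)cj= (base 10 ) 259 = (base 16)103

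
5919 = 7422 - 1503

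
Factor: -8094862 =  - 2^1*4047431^1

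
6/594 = 1/99 = 0.01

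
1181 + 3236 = 4417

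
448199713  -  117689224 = 330510489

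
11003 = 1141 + 9862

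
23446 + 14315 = 37761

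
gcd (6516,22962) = 6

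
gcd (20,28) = 4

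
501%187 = 127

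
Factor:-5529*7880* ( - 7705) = 2^3*3^1* 5^2 *19^1*23^1*67^1 * 97^1*197^1 = 335695446600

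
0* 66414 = 0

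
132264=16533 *8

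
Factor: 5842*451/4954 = 1317371/2477 =11^1 * 23^1*41^1*127^1 * 2477^(-1 ) 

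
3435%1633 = 169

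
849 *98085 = 83274165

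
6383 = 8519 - 2136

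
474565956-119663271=354902685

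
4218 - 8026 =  - 3808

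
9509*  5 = 47545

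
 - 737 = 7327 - 8064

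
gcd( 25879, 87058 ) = 1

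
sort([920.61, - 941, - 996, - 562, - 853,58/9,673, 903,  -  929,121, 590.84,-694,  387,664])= [  -  996, - 941,-929, - 853, - 694, - 562,58/9,121,387,590.84, 664,  673,903 , 920.61]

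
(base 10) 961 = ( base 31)100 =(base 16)3C1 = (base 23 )1II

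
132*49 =6468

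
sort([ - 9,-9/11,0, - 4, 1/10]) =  [ - 9,-4,  -  9/11,0, 1/10]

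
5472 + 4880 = 10352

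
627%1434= 627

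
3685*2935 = 10815475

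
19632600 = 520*37755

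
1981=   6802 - 4821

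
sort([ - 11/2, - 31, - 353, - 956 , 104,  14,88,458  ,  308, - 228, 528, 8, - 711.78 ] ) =[ - 956, - 711.78, - 353,-228, - 31, - 11/2,8,14, 88, 104,308 , 458 , 528] 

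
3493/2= 3493/2= 1746.50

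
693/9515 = 63/865 = 0.07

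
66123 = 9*7347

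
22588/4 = 5647 =5647.00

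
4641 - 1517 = 3124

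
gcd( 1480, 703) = 37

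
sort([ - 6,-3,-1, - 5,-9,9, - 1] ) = [ - 9,-6, - 5,-3, - 1, - 1,9]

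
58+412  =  470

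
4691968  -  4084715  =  607253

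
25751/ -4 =  -  25751/4 = - 6437.75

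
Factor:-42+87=3^2 * 5^1=45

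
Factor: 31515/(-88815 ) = -11/31 = - 11^1*31^( - 1)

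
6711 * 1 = 6711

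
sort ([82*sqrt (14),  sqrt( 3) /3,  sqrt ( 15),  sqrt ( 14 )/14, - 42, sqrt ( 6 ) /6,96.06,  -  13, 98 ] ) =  [ - 42, - 13,sqrt(14) /14,sqrt( 6)/6,  sqrt (3)/3,sqrt ( 15),96.06,98,82  *sqrt(14 )]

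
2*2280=4560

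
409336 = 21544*19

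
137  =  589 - 452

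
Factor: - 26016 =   -  2^5 * 3^1*271^1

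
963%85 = 28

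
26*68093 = 1770418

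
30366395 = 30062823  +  303572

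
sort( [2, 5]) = [ 2 , 5]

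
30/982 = 15/491 = 0.03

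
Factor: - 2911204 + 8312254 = 2^1 * 3^1*5^2 * 36007^1 = 5401050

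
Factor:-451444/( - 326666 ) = 2^1*7^1*23^1*233^( - 1) = 322/233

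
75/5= 15 = 15.00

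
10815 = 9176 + 1639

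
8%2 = 0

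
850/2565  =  170/513=0.33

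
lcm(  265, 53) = 265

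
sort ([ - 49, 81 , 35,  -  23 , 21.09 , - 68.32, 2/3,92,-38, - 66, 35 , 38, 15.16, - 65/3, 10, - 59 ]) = [ - 68.32, - 66, - 59, - 49, - 38,-23 ,  -  65/3 , 2/3 , 10, 15.16, 21.09 , 35 , 35, 38,81, 92] 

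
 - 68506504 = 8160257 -76666761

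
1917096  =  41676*46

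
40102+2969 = 43071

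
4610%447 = 140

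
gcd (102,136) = 34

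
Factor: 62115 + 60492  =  122607 = 3^3*19^1*239^1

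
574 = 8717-8143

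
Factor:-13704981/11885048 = -2^( - 3)*3^1 *7^( - 2)*30319^( - 1 ) * 4568327^1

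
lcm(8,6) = 24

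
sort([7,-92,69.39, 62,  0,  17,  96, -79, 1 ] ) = [-92, - 79,0,1, 7,17, 62,69.39 , 96 ] 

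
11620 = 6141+5479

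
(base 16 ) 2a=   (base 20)22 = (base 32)1A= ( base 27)1f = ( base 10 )42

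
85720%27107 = 4399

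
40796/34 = 20398/17 = 1199.88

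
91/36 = 2 + 19/36 = 2.53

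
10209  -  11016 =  - 807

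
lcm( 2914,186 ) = 8742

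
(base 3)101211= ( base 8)444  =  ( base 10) 292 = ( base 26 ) B6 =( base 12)204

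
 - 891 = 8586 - 9477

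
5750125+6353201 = 12103326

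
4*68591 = 274364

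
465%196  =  73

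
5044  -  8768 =-3724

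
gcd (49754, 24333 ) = 1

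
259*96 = 24864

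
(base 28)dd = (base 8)571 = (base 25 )F2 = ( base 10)377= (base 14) 1CD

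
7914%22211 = 7914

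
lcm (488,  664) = 40504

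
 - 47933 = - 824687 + 776754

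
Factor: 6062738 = 2^1*11^1*275579^1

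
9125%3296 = 2533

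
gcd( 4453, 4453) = 4453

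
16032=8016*2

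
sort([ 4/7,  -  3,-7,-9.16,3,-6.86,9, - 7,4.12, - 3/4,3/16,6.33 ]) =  [ - 9.16, - 7, -7, - 6.86,-3, - 3/4, 3/16, 4/7,3 , 4.12,  6.33,9 ]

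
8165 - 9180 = -1015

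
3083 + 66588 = 69671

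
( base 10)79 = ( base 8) 117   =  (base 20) 3J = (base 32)2f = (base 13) 61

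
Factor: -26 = - 2^1*13^1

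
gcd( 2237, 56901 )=1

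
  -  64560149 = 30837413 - 95397562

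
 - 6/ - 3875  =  6/3875=0.00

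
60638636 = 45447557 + 15191079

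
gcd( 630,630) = 630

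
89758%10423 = 6374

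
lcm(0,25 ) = 0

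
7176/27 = 2392/9 = 265.78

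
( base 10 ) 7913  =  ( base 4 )1323221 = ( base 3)101212002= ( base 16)1ee9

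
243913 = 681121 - 437208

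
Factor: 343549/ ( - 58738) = - 2^(-1 )*43^( - 1) * 503^1 = -  503/86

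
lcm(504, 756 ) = 1512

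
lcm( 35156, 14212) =667964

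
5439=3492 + 1947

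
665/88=7 + 49/88=7.56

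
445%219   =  7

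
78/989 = 78/989 = 0.08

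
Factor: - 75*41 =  - 3^1*5^2  *41^1 = - 3075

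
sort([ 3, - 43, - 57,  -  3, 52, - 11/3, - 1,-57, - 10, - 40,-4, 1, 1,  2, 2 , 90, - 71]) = [ - 71,-57, - 57,-43, - 40,-10, - 4, - 11/3,  -  3,-1 , 1, 1, 2, 2, 3 , 52,90] 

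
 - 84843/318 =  - 267  +  21/106 =- 266.80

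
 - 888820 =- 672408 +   -  216412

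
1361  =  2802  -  1441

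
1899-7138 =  - 5239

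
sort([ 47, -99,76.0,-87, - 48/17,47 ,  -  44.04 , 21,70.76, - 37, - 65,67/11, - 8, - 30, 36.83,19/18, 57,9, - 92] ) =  [ - 99,-92  ,- 87, - 65,-44.04, - 37 , - 30, - 8, - 48/17,19/18,67/11, 9, 21,36.83,47,47,57,70.76, 76.0] 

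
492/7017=164/2339 = 0.07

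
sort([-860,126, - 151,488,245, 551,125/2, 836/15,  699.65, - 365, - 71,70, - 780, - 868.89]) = [ - 868.89, -860 , - 780,-365, - 151,- 71,836/15, 125/2,70, 126,245 , 488 , 551,  699.65 ] 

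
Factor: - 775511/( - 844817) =11^1*157^ ( - 1)*5381^(  -  1)*70501^1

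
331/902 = 331/902 = 0.37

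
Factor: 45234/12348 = 359/98 = 2^ ( - 1)*7^( - 2)*359^1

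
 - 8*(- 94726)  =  757808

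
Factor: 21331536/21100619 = 576528/570287 = 2^4*3^1*383^( -1 )*1489^ ( - 1 )*12011^1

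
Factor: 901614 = 2^1 * 3^1*7^1*21467^1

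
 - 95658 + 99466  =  3808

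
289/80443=289/80443 = 0.00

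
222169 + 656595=878764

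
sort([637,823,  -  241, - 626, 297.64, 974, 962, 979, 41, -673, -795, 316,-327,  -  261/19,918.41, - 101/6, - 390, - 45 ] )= [  -  795, - 673,  -  626,  -  390 , - 327, - 241, - 45,-101/6, - 261/19, 41, 297.64, 316,637,  823, 918.41,962, 974,979 ] 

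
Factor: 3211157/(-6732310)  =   - 2^( - 1)*5^( - 1 )*13^( - 1) * 373^1*8609^1*51787^(-1 ) 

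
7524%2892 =1740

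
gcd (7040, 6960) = 80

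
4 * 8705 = 34820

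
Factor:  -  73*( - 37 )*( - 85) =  - 5^1*17^1*37^1*73^1 = - 229585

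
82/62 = 1+10/31 = 1.32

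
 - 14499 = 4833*( - 3) 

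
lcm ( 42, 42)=42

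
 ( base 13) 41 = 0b110101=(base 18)2h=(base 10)53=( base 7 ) 104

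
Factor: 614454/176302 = 307227/88151= 3^1*7^(-3 )*257^( - 1 ) * 102409^1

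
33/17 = 1 + 16/17 = 1.94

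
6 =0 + 6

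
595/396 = 595/396 = 1.50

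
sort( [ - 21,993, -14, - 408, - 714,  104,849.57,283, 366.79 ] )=[-714, - 408, - 21, - 14,104,283,366.79,849.57,993 ]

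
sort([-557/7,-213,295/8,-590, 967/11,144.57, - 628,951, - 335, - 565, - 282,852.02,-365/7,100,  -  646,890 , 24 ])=[-646 ,-628 ,-590, - 565,-335 , -282, - 213, - 557/7, - 365/7, 24,295/8,967/11,100,144.57,852.02 , 890, 951]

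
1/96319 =1/96319 = 0.00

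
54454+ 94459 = 148913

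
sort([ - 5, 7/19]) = [ - 5 , 7/19]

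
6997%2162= 511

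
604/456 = 151/114 =1.32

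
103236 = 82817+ 20419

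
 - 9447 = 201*(  -  47) 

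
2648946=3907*678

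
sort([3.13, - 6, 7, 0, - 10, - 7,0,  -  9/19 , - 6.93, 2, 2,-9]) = [ - 10,  -  9, - 7,  -  6.93, - 6, - 9/19,0, 0, 2,  2, 3.13, 7] 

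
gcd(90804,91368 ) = 564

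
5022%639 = 549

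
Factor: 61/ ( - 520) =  - 2^( - 3)*5^( - 1) * 13^( - 1 )*61^1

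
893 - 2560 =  - 1667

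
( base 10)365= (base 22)gd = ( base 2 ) 101101101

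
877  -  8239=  - 7362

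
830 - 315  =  515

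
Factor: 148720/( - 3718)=-40  =  - 2^3* 5^1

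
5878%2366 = 1146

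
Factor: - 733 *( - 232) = 170056 = 2^3 *29^1*733^1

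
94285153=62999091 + 31286062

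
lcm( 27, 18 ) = 54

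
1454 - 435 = 1019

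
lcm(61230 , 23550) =306150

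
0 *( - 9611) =0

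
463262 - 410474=52788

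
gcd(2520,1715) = 35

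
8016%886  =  42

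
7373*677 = 4991521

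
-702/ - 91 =54/7 = 7.71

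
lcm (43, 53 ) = 2279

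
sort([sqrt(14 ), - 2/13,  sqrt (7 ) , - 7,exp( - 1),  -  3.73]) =[ - 7, - 3.73 ,  -  2/13, exp( - 1),sqrt(7 ), sqrt (14 ) ] 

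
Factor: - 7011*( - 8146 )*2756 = 157399586136=2^3*3^2*13^1 *19^1*41^1* 53^1*4073^1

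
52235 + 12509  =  64744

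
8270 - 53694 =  - 45424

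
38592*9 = 347328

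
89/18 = 89/18 = 4.94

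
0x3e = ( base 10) 62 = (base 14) 46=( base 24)2E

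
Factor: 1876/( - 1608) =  - 2^( - 1) *3^( - 1) * 7^1 = - 7/6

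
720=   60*12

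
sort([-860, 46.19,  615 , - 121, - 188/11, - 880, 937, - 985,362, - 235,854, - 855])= [ -985, - 880, - 860,- 855, - 235, - 121,  -  188/11, 46.19,362,615, 854,937]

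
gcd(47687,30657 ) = 1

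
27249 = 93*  293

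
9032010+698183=9730193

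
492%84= 72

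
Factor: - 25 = - 5^2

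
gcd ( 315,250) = 5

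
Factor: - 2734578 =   -  2^1* 3^2*7^1  *  11^1*1973^1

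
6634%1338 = 1282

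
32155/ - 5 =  - 6431+0/1 = - 6431.00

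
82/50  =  41/25 = 1.64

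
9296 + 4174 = 13470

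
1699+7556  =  9255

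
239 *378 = 90342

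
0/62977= 0 = 0.00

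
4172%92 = 32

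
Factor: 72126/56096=36063/28048 = 2^ (  -  4 )*3^2* 1753^(  -  1) *4007^1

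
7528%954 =850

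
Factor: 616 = 2^3*7^1*11^1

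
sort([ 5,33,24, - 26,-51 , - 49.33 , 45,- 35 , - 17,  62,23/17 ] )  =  [ - 51, - 49.33 , - 35, - 26, - 17, 23/17,5 , 24 , 33,45 , 62 ]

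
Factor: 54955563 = 3^1*13^1*1409117^1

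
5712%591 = 393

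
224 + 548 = 772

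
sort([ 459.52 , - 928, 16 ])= [ - 928, 16,459.52 ]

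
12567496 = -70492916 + 83060412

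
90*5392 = 485280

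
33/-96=-1 + 21/32 = -0.34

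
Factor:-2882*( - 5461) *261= 2^1*3^2*11^1*29^1*43^1*127^1 *131^1  =  4107775122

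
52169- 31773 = 20396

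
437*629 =274873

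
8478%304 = 270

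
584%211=162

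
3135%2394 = 741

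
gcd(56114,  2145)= 1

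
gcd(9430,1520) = 10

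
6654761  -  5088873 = 1565888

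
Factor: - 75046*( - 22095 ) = 2^1  *  3^2*5^1*157^1*239^1*491^1  =  1658141370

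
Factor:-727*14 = -10178 = - 2^1  *  7^1 * 727^1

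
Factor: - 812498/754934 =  - 17^1*23^1 * 109^( - 1)*1039^1*3463^(  -  1) = - 406249/377467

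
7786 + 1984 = 9770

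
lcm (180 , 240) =720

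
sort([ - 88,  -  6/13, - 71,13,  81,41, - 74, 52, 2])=[  -  88,-74 ,-71,-6/13, 2, 13,41, 52, 81] 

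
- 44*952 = -41888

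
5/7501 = 5/7501=0.00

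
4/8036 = 1/2009 = 0.00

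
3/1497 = 1/499= 0.00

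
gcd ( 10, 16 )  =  2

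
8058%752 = 538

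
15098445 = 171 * 88295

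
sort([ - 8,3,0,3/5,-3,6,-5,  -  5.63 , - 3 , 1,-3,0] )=[ - 8 , - 5.63 , - 5,- 3,-3,  -  3,0,0, 3/5, 1, 3 , 6] 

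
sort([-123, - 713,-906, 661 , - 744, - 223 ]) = [ - 906, -744  ,  -  713, - 223,- 123, 661]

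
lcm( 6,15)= 30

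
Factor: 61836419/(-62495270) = - 2^(-1) *5^( - 1 )*1019^( - 1) * 6133^( - 1) * 61836419^1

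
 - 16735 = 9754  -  26489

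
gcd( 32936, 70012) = 92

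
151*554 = 83654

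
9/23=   9/23  =  0.39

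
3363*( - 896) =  - 3013248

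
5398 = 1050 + 4348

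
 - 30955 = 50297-81252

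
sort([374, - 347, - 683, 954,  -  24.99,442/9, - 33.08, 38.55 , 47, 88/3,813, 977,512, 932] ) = [ - 683, - 347, - 33.08, - 24.99, 88/3, 38.55, 47, 442/9,374, 512 , 813, 932 , 954, 977]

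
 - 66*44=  - 2904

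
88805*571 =50707655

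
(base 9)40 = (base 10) 36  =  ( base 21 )1F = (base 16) 24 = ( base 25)1B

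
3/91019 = 3/91019 = 0.00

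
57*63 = 3591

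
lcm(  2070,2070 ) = 2070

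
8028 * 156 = 1252368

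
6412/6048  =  1+ 13/216 = 1.06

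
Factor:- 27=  - 3^3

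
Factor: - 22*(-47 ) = 1034 = 2^1  *  11^1 *47^1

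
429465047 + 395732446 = 825197493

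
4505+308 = 4813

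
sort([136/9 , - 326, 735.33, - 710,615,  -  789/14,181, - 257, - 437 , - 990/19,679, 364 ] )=[ - 710, - 437, - 326,-257, - 789/14, - 990/19,136/9 , 181,364,615, 679,735.33]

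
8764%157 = 129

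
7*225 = 1575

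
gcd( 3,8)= 1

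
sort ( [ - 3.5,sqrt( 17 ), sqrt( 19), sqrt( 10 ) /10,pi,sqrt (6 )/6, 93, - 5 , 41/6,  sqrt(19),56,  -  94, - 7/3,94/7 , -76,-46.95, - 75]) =[- 94, - 76, - 75 , - 46.95,- 5,- 3.5, - 7/3,sqrt( 10 )/10,sqrt( 6)/6,  pi,sqrt(17),sqrt( 19 ),sqrt ( 19 ),41/6,94/7,56, 93]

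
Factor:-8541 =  - 3^2*13^1 * 73^1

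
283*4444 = 1257652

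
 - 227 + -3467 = -3694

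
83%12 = 11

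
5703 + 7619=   13322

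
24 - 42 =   -  18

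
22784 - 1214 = 21570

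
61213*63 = 3856419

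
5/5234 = 5/5234=0.00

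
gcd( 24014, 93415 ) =1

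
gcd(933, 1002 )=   3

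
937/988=937/988 = 0.95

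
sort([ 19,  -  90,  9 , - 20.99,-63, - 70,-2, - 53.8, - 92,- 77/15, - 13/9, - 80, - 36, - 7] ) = [ - 92, - 90, - 80, - 70 , -63, - 53.8, - 36, - 20.99,-7, - 77/15, - 2, - 13/9 , 9,19]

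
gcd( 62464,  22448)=976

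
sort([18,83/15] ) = [ 83/15, 18]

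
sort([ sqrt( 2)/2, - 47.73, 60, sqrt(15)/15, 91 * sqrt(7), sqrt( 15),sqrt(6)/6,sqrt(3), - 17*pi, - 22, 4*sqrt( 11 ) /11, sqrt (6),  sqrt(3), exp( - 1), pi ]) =[ - 17*pi,-47.73,-22, sqrt(15)/15, exp( - 1), sqrt( 6)/6 , sqrt(2 ) /2,4*sqrt ( 11) /11, sqrt (3), sqrt(3), sqrt(6), pi, sqrt(15), 60, 91*sqrt( 7)] 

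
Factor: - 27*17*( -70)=2^1*3^3*5^1 * 7^1*17^1 = 32130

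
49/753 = 49/753 = 0.07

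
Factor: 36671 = 36671^1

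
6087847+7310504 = 13398351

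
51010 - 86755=  -  35745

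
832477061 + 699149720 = 1531626781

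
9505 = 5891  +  3614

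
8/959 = 8/959 =0.01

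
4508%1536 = 1436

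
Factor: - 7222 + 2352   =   - 2^1*5^1*487^1 = - 4870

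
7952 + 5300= 13252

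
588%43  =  29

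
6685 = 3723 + 2962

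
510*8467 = 4318170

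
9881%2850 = 1331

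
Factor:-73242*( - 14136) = 2^4*3^3*13^1*19^1*31^1*313^1  =  1035348912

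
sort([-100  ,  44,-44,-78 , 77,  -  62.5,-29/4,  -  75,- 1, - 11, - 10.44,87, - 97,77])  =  [ - 100,-97,-78,  -  75, - 62.5, - 44, - 11,- 10.44, - 29/4,  -  1,44, 77, 77, 87]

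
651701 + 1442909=2094610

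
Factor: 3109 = 3109^1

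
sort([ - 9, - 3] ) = [-9, - 3]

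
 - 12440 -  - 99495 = 87055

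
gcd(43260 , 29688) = 12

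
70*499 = 34930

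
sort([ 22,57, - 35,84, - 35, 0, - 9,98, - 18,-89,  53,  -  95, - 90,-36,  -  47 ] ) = [-95,- 90,-89, - 47, - 36,  -  35,- 35,  -  18,- 9,0,  22, 53, 57,84, 98 ] 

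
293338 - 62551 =230787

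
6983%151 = 37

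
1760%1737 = 23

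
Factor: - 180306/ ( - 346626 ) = 477/917 = 3^2*7^(-1 )*53^1*131^ (-1 )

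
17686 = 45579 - 27893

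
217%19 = 8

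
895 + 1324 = 2219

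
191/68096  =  191/68096 = 0.00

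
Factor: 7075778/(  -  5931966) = - 3^( - 1) * 761^1*4649^1*988661^( - 1 ) = - 3537889/2965983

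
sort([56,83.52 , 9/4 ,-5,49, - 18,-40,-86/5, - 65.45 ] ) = [ - 65.45,  -  40,-18,- 86/5,-5,9/4, 49,56,83.52]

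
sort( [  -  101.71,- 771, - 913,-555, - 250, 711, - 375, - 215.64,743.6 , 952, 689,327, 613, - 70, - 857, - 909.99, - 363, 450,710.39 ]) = [ - 913, - 909.99, - 857, - 771, - 555, - 375, - 363, - 250, - 215.64, - 101.71, - 70,  327, 450, 613, 689, 710.39, 711  ,  743.6,952]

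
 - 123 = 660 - 783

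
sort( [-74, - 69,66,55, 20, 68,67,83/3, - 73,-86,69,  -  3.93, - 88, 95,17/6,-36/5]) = [ - 88,-86, - 74,-73, - 69, - 36/5,  -  3.93 , 17/6,20,  83/3,55,66,67,68,69,95] 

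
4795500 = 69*69500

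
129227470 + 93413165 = 222640635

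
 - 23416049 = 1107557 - 24523606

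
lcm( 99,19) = 1881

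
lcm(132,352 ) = 1056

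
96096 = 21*4576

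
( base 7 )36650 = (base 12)5672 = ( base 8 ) 22566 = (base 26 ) E4M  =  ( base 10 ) 9590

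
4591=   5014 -423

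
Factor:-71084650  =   - 2^1*5^2*7^1*13^1*17^1*919^1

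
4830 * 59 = 284970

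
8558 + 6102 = 14660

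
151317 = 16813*9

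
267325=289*925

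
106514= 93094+13420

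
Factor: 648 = 2^3*3^4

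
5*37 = 185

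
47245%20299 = 6647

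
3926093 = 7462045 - 3535952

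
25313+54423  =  79736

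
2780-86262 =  - 83482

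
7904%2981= 1942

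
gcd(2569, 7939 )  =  1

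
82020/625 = 16404/125 = 131.23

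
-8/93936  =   - 1/11742=- 0.00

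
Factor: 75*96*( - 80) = - 576000 = - 2^9*3^2*5^3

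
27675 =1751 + 25924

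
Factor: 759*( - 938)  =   - 711942 = -2^1*3^1*7^1*11^1* 23^1 * 67^1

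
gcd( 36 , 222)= 6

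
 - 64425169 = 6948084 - 71373253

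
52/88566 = 26/44283 = 0.00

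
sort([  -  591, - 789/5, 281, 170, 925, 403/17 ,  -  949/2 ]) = [ - 591, - 949/2,  -  789/5, 403/17,170,281, 925] 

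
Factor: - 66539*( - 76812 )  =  2^2*3^1*11^1 * 23^1*37^1 * 173^1*263^1 = 5110993668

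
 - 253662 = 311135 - 564797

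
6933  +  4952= 11885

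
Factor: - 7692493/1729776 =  - 2^( - 4 ) *3^( - 1)*  751^1*10243^1 *36037^(-1)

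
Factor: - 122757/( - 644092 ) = 2^ ( - 2)*3^1*17^1*23^( - 1 )*29^1*83^1*7001^( - 1 )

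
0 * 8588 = 0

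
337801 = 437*773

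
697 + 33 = 730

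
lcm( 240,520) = 3120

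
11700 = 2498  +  9202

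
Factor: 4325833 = 31^1*47^1 * 2969^1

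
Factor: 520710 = 2^1 *3^1 * 5^1*17^1 * 1021^1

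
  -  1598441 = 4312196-5910637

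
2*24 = 48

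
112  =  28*4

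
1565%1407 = 158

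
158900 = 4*39725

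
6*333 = 1998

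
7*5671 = 39697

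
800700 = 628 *1275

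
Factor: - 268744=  - 2^3*7^1*4799^1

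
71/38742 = 71/38742   =  0.00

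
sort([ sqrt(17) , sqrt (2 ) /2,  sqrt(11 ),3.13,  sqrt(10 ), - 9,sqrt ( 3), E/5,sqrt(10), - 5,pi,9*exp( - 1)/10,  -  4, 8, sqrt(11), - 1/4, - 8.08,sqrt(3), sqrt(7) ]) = [ - 9,-8.08, - 5, - 4 ,  -  1/4, 9 * exp( - 1 ) /10, E/5, sqrt(2 )/2 , sqrt(3 ),sqrt(3),sqrt( 7), 3.13,pi,sqrt(10 ),sqrt(10 ),sqrt( 11 ),sqrt(11), sqrt(17 ), 8]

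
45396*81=3677076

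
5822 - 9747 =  - 3925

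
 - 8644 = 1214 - 9858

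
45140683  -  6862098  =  38278585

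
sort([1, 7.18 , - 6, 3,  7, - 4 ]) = [-6, - 4, 1,3, 7,7.18]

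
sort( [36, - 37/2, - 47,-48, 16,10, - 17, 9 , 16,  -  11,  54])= [-48, - 47, - 37/2, - 17 , - 11,  9 , 10,  16,16, 36,54]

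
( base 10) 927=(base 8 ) 1637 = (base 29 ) 12s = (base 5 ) 12202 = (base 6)4143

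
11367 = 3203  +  8164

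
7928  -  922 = 7006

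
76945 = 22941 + 54004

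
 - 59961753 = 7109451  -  67071204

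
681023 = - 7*(  -  97289 )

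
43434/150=289 + 14/25 = 289.56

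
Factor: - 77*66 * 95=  - 2^1 * 3^1*5^1*7^1*11^2 * 19^1= - 482790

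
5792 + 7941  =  13733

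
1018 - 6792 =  - 5774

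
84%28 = 0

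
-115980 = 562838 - 678818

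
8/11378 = 4/5689 = 0.00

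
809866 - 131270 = 678596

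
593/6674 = 593/6674 = 0.09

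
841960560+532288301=1374248861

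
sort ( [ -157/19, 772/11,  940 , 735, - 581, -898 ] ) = [ - 898, - 581,-157/19 , 772/11, 735,  940] 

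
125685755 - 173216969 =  - 47531214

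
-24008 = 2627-26635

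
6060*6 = 36360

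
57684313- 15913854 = 41770459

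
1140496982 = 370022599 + 770474383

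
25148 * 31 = 779588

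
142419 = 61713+80706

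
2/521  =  2/521 = 0.00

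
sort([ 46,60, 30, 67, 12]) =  [ 12, 30, 46, 60, 67]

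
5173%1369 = 1066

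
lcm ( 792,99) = 792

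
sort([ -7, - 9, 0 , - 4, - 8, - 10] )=[ - 10 , - 9, - 8, - 7, - 4,0 ] 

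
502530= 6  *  83755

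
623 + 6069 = 6692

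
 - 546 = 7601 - 8147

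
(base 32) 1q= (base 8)72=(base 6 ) 134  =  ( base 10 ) 58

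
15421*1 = 15421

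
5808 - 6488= - 680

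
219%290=219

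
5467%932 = 807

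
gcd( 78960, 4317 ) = 3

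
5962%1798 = 568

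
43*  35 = 1505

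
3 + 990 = 993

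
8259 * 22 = 181698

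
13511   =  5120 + 8391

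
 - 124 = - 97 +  - 27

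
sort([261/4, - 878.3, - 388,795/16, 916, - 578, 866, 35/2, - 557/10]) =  [  -  878.3, - 578, - 388 , - 557/10 , 35/2, 795/16 , 261/4,  866, 916]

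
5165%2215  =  735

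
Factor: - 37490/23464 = -18745/11732 = - 2^( - 2 ) * 5^1*7^(- 1 )*23^1*163^1*419^( -1)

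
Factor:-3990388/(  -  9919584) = 2^(- 3 )*3^( - 4)*43^(-1 )*89^(- 1 )*997597^1 = 997597/2479896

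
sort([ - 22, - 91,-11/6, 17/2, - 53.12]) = [ - 91,- 53.12, - 22,-11/6, 17/2 ] 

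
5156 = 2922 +2234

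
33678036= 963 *34972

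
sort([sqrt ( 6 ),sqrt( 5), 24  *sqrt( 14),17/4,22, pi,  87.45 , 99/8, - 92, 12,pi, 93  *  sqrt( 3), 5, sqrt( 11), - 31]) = [ - 92, - 31,sqrt( 5),sqrt( 6 ) , pi,pi, sqrt(11 ), 17/4, 5 , 12, 99/8,22,87.45,  24 * sqrt(14),93 * sqrt( 3)]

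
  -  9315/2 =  - 9315/2 = -4657.50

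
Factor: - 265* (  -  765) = 3^2*5^2*17^1*53^1 = 202725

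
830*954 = 791820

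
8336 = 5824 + 2512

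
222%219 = 3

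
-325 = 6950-7275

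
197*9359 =1843723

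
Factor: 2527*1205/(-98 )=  - 435005/14 = - 2^(-1 ) * 5^1*7^( - 1)*19^2 * 241^1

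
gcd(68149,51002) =1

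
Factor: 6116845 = 5^1*7^1*174767^1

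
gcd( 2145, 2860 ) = 715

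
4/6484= 1/1621 = 0.00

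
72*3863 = 278136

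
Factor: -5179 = -5179^1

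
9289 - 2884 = 6405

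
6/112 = 3/56  =  0.05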